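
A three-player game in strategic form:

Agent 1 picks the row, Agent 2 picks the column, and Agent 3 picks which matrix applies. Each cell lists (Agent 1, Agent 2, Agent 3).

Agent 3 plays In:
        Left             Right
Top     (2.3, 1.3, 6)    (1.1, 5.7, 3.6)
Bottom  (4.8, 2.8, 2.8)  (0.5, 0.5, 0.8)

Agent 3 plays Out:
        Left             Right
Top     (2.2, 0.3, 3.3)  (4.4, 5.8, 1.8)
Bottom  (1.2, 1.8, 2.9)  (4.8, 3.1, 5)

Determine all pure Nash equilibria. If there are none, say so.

The pure Nash equilibria are (Top, Right, In) and (Bottom, Right, Out).

Agent 1 against (Left, In): payoffs 2.3, 4.8 → best response Bottom.
Agent 1 against (Left, Out): payoffs 2.2, 1.2 → best response Top.
Agent 1 against (Right, In): payoffs 1.1, 0.5 → best response Top.
Agent 1 against (Right, Out): payoffs 4.4, 4.8 → best response Bottom.
Agent 2 against (Top, In): payoffs 1.3, 5.7 → best response Right.
Agent 2 against (Top, Out): payoffs 0.3, 5.8 → best response Right.
Agent 2 against (Bottom, In): payoffs 2.8, 0.5 → best response Left.
Agent 2 against (Bottom, Out): payoffs 1.8, 3.1 → best response Right.
Agent 3 against (Top, Left): payoffs 6, 3.3 → best response In.
Agent 3 against (Top, Right): payoffs 3.6, 1.8 → best response In.
Agent 3 against (Bottom, Left): payoffs 2.8, 2.9 → best response Out.
Agent 3 against (Bottom, Right): payoffs 0.8, 5 → best response Out.
Mutual best responses: (Top, Right, In); (Bottom, Right, Out).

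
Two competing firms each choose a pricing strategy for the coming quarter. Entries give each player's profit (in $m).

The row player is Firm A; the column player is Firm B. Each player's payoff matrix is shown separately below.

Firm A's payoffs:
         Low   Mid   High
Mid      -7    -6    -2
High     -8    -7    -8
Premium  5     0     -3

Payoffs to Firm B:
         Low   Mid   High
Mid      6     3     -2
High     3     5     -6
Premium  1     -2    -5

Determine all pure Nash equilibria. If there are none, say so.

(Premium, Low)

Firm A against Low: payoffs -7, -8, 5 → best response Premium.
Firm A against Mid: payoffs -6, -7, 0 → best response Premium.
Firm A against High: payoffs -2, -8, -3 → best response Mid.
Firm B against Mid: payoffs 6, 3, -2 → best response Low.
Firm B against High: payoffs 3, 5, -6 → best response Mid.
Firm B against Premium: payoffs 1, -2, -5 → best response Low.
Mutual best responses: (Premium, Low).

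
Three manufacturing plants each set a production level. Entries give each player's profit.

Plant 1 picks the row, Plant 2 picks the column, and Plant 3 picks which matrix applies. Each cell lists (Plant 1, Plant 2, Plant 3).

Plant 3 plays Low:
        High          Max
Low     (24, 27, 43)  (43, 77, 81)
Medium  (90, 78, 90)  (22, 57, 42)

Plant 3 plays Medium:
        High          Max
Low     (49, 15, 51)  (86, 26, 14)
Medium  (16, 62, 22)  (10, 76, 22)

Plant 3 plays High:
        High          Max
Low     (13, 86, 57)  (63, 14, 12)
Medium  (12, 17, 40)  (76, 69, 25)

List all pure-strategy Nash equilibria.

Pure-strategy Nash equilibria: (Low, High, High), (Low, Max, Low), (Medium, High, Low)

Plant 1 against (High, Low): payoffs 24, 90 → best response Medium.
Plant 1 against (High, Medium): payoffs 49, 16 → best response Low.
Plant 1 against (High, High): payoffs 13, 12 → best response Low.
Plant 1 against (Max, Low): payoffs 43, 22 → best response Low.
Plant 1 against (Max, Medium): payoffs 86, 10 → best response Low.
Plant 1 against (Max, High): payoffs 63, 76 → best response Medium.
Plant 2 against (Low, Low): payoffs 27, 77 → best response Max.
Plant 2 against (Low, Medium): payoffs 15, 26 → best response Max.
Plant 2 against (Low, High): payoffs 86, 14 → best response High.
Plant 2 against (Medium, Low): payoffs 78, 57 → best response High.
Plant 2 against (Medium, Medium): payoffs 62, 76 → best response Max.
Plant 2 against (Medium, High): payoffs 17, 69 → best response Max.
Plant 3 against (Low, High): payoffs 43, 51, 57 → best response High.
Plant 3 against (Low, Max): payoffs 81, 14, 12 → best response Low.
Plant 3 against (Medium, High): payoffs 90, 22, 40 → best response Low.
Plant 3 against (Medium, Max): payoffs 42, 22, 25 → best response Low.
Mutual best responses: (Low, High, High); (Low, Max, Low); (Medium, High, Low).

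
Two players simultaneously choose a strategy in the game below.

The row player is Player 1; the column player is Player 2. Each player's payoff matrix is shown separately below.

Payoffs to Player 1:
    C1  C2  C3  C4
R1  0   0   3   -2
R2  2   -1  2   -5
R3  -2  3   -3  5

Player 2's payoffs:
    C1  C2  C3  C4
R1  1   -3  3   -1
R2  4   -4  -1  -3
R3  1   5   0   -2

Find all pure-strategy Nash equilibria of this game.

Mark each player's best response to every combination of opponents' strategies; a profile where every player is best-responding is a pure Nash equilibrium.
Player 1 against C1: payoffs 0, 2, -2 → best response R2.
Player 1 against C2: payoffs 0, -1, 3 → best response R3.
Player 1 against C3: payoffs 3, 2, -3 → best response R1.
Player 1 against C4: payoffs -2, -5, 5 → best response R3.
Player 2 against R1: payoffs 1, -3, 3, -1 → best response C3.
Player 2 against R2: payoffs 4, -4, -1, -3 → best response C1.
Player 2 against R3: payoffs 1, 5, 0, -2 → best response C2.
Mutual best responses: (R1, C3); (R2, C1); (R3, C2).

(R1, C3) and (R2, C1) and (R3, C2)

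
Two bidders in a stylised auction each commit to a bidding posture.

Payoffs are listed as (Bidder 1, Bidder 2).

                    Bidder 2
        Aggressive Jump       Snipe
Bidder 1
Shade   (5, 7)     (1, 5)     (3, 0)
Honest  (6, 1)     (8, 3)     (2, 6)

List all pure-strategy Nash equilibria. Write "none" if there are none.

For each player, find the best response to each opponent profile; mutual best responses are the pure NE.
Bidder 1 against Aggressive: payoffs 5, 6 → best response Honest.
Bidder 1 against Jump: payoffs 1, 8 → best response Honest.
Bidder 1 against Snipe: payoffs 3, 2 → best response Shade.
Bidder 2 against Shade: payoffs 7, 5, 0 → best response Aggressive.
Bidder 2 against Honest: payoffs 1, 3, 6 → best response Snipe.
No profile is a mutual best response for all players.

There is no pure-strategy Nash equilibrium.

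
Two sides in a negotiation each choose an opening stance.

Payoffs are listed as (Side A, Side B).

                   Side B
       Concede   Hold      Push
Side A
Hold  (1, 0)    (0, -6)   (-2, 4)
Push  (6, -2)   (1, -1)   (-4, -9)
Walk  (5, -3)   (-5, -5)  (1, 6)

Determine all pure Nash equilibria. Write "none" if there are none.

(Hold, Concede): Side A can switch to Push (1 → 6). Not NE.
(Hold, Hold): Side A can switch to Push (0 → 1). Not NE.
(Hold, Push): Side A can switch to Walk (-2 → 1). Not NE.
(Push, Concede): Side B can switch to Hold (-2 → -1). Not NE.
(Push, Hold): Side A gets 1, best alternative 0; Side B gets -1, best alternative -2. No profitable deviation — NE.
(Push, Push): Side A can switch to Hold (-4 → -2). Not NE.
(Walk, Concede): Side A can switch to Push (5 → 6). Not NE.
(Walk, Hold): Side A can switch to Hold (-5 → 0). Not NE.
(Walk, Push): Side A gets 1, best alternative -2; Side B gets 6, best alternative -3. No profitable deviation — NE.

(Push, Hold), (Walk, Push)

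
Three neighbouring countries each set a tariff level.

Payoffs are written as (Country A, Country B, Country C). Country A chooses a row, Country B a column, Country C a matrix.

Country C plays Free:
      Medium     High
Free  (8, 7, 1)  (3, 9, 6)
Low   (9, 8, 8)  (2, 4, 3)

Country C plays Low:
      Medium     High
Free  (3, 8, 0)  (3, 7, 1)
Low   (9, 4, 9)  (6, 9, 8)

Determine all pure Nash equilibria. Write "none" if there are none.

Country A against (Medium, Free): payoffs 8, 9 → best response Low.
Country A against (Medium, Low): payoffs 3, 9 → best response Low.
Country A against (High, Free): payoffs 3, 2 → best response Free.
Country A against (High, Low): payoffs 3, 6 → best response Low.
Country B against (Free, Free): payoffs 7, 9 → best response High.
Country B against (Free, Low): payoffs 8, 7 → best response Medium.
Country B against (Low, Free): payoffs 8, 4 → best response Medium.
Country B against (Low, Low): payoffs 4, 9 → best response High.
Country C against (Free, Medium): payoffs 1, 0 → best response Free.
Country C against (Free, High): payoffs 6, 1 → best response Free.
Country C against (Low, Medium): payoffs 8, 9 → best response Low.
Country C against (Low, High): payoffs 3, 8 → best response Low.
Mutual best responses: (Free, High, Free); (Low, High, Low).

Pure-strategy Nash equilibria: (Free, High, Free); (Low, High, Low)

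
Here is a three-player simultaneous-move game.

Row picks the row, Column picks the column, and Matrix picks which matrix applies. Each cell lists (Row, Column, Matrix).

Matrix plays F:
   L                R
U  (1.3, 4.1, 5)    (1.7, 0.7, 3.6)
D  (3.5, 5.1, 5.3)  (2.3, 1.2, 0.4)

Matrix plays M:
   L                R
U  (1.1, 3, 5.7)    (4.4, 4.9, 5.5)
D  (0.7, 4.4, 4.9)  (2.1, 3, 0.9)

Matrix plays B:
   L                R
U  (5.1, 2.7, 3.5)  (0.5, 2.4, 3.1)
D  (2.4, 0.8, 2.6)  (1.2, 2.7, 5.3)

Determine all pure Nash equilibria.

(U, R, M) and (D, L, F) and (D, R, B)

(U, L, F): Row can switch to D (1.3 → 3.5). Not NE.
(U, L, M): Column can switch to R (3 → 4.9). Not NE.
(U, L, B): Matrix can switch to F (3.5 → 5). Not NE.
(U, R, F): Row can switch to D (1.7 → 2.3). Not NE.
(U, R, M): Row gets 4.4, best alternative 2.1; Column gets 4.9, best alternative 3; Matrix gets 5.5, best alternative 3.6. No profitable deviation — NE.
(U, R, B): Row can switch to D (0.5 → 1.2). Not NE.
(D, L, F): Row gets 3.5, best alternative 1.3; Column gets 5.1, best alternative 1.2; Matrix gets 5.3, best alternative 4.9. No profitable deviation — NE.
(D, L, M): Row can switch to U (0.7 → 1.1). Not NE.
(D, L, B): Row can switch to U (2.4 → 5.1). Not NE.
(D, R, F): Column can switch to L (1.2 → 5.1). Not NE.
(D, R, M): Row can switch to U (2.1 → 4.4). Not NE.
(D, R, B): Row gets 1.2, best alternative 0.5; Column gets 2.7, best alternative 0.8; Matrix gets 5.3, best alternative 0.9. No profitable deviation — NE.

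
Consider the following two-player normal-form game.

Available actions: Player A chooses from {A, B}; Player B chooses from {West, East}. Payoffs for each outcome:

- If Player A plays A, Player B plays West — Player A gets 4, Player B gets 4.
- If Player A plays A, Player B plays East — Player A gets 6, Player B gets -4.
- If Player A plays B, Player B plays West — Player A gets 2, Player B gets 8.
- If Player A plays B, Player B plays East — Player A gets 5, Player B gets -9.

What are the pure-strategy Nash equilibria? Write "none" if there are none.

(A, West): Player A gets 4, best alternative 2; Player B gets 4, best alternative -4. No profitable deviation — NE.
(A, East): Player B can switch to West (-4 → 4). Not NE.
(B, West): Player A can switch to A (2 → 4). Not NE.
(B, East): Player A can switch to A (5 → 6). Not NE.

Pure NE: (A, West)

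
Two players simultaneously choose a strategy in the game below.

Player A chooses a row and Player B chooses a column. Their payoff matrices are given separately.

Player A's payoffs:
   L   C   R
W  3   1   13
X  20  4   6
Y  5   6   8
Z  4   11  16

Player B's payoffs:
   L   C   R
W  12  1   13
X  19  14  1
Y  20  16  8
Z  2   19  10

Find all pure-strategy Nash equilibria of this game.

Mark each player's best response to every combination of opponents' strategies; a profile where every player is best-responding is a pure Nash equilibrium.
Player A against L: payoffs 3, 20, 5, 4 → best response X.
Player A against C: payoffs 1, 4, 6, 11 → best response Z.
Player A against R: payoffs 13, 6, 8, 16 → best response Z.
Player B against W: payoffs 12, 1, 13 → best response R.
Player B against X: payoffs 19, 14, 1 → best response L.
Player B against Y: payoffs 20, 16, 8 → best response L.
Player B against Z: payoffs 2, 19, 10 → best response C.
Mutual best responses: (X, L); (Z, C).

(X, L); (Z, C)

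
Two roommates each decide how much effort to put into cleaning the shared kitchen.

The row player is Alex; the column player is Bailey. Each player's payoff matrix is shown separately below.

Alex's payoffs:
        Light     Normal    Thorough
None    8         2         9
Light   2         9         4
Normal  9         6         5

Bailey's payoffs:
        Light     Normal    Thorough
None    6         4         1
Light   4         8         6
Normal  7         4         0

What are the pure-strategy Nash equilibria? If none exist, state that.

Alex against Light: payoffs 8, 2, 9 → best response Normal.
Alex against Normal: payoffs 2, 9, 6 → best response Light.
Alex against Thorough: payoffs 9, 4, 5 → best response None.
Bailey against None: payoffs 6, 4, 1 → best response Light.
Bailey against Light: payoffs 4, 8, 6 → best response Normal.
Bailey against Normal: payoffs 7, 4, 0 → best response Light.
Mutual best responses: (Light, Normal); (Normal, Light).

Pure-strategy Nash equilibria: (Light, Normal), (Normal, Light)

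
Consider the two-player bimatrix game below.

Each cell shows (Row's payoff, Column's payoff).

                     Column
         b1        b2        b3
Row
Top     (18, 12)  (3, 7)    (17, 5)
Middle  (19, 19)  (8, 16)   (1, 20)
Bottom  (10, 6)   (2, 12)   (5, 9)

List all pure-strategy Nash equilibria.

No pure-strategy Nash equilibrium.

Row against b1: payoffs 18, 19, 10 → best response Middle.
Row against b2: payoffs 3, 8, 2 → best response Middle.
Row against b3: payoffs 17, 1, 5 → best response Top.
Column against Top: payoffs 12, 7, 5 → best response b1.
Column against Middle: payoffs 19, 16, 20 → best response b3.
Column against Bottom: payoffs 6, 12, 9 → best response b2.
No profile is a mutual best response for all players.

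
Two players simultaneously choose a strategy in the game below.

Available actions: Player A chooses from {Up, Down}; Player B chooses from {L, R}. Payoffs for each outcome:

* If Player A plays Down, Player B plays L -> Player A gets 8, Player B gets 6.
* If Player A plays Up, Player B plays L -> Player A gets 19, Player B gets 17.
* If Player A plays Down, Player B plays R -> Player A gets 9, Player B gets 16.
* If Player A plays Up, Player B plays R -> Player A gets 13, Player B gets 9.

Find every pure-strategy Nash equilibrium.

(Up, L): Player A gets 19, best alternative 8; Player B gets 17, best alternative 9. No profitable deviation — NE.
(Up, R): Player B can switch to L (9 → 17). Not NE.
(Down, L): Player A can switch to Up (8 → 19). Not NE.
(Down, R): Player A can switch to Up (9 → 13). Not NE.

(Up, L)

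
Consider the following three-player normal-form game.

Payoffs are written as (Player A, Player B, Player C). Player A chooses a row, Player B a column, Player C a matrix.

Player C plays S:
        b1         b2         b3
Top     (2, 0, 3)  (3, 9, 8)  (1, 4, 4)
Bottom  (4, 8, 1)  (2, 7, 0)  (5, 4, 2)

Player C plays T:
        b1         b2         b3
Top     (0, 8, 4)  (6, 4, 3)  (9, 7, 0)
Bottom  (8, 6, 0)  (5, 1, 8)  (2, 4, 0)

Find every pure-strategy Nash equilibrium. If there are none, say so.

(Top, b1, S): Player A can switch to Bottom (2 → 4). Not NE.
(Top, b1, T): Player A can switch to Bottom (0 → 8). Not NE.
(Top, b2, S): Player A gets 3, best alternative 2; Player B gets 9, best alternative 4; Player C gets 8, best alternative 3. No profitable deviation — NE.
(Top, b2, T): Player B can switch to b1 (4 → 8). Not NE.
(Top, b3, S): Player A can switch to Bottom (1 → 5). Not NE.
(Top, b3, T): Player B can switch to b1 (7 → 8). Not NE.
(Bottom, b1, S): Player A gets 4, best alternative 2; Player B gets 8, best alternative 7; Player C gets 1, best alternative 0. No profitable deviation — NE.
(Bottom, b1, T): Player C can switch to S (0 → 1). Not NE.
(Bottom, b2, S): Player A can switch to Top (2 → 3). Not NE.
(Bottom, b2, T): Player A can switch to Top (5 → 6). Not NE.
(The remaining 2 profiles each have a profitable deviation by the same check.)

Pure-strategy Nash equilibria: (Top, b2, S) and (Bottom, b1, S)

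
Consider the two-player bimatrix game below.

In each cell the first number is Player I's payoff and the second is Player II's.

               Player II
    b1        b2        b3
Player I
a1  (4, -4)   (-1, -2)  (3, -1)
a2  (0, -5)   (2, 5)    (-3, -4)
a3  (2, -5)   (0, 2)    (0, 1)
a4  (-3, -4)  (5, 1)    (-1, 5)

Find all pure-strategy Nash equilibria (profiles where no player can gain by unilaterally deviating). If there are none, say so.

Player I against b1: payoffs 4, 0, 2, -3 → best response a1.
Player I against b2: payoffs -1, 2, 0, 5 → best response a4.
Player I against b3: payoffs 3, -3, 0, -1 → best response a1.
Player II against a1: payoffs -4, -2, -1 → best response b3.
Player II against a2: payoffs -5, 5, -4 → best response b2.
Player II against a3: payoffs -5, 2, 1 → best response b2.
Player II against a4: payoffs -4, 1, 5 → best response b3.
Mutual best responses: (a1, b3).

(a1, b3)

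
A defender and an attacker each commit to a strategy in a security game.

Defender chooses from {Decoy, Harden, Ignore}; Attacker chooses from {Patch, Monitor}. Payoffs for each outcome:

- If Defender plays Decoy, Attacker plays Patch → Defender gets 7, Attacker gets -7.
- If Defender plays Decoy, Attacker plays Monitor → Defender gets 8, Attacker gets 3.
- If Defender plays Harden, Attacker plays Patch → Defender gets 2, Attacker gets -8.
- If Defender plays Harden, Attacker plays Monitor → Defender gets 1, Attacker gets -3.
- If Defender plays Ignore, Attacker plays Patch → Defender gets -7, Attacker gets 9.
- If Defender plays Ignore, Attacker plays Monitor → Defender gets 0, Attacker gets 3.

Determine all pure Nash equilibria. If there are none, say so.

(Decoy, Monitor)

Defender against Patch: payoffs 7, 2, -7 → best response Decoy.
Defender against Monitor: payoffs 8, 1, 0 → best response Decoy.
Attacker against Decoy: payoffs -7, 3 → best response Monitor.
Attacker against Harden: payoffs -8, -3 → best response Monitor.
Attacker against Ignore: payoffs 9, 3 → best response Patch.
Mutual best responses: (Decoy, Monitor).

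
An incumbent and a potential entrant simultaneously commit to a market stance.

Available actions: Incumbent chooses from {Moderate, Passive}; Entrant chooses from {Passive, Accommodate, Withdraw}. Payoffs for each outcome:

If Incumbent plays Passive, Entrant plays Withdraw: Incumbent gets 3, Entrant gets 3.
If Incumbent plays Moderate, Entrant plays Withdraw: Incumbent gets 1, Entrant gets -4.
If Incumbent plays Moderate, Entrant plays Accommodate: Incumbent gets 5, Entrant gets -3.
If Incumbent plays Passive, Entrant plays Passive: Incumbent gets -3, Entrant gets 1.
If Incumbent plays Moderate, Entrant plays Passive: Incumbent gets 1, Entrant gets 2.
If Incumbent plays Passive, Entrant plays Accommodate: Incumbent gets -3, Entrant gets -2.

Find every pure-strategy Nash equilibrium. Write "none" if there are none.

(Moderate, Passive): Incumbent gets 1, best alternative -3; Entrant gets 2, best alternative -3. No profitable deviation — NE.
(Moderate, Accommodate): Entrant can switch to Passive (-3 → 2). Not NE.
(Moderate, Withdraw): Incumbent can switch to Passive (1 → 3). Not NE.
(Passive, Passive): Incumbent can switch to Moderate (-3 → 1). Not NE.
(Passive, Accommodate): Incumbent can switch to Moderate (-3 → 5). Not NE.
(Passive, Withdraw): Incumbent gets 3, best alternative 1; Entrant gets 3, best alternative 1. No profitable deviation — NE.

(Moderate, Passive) and (Passive, Withdraw)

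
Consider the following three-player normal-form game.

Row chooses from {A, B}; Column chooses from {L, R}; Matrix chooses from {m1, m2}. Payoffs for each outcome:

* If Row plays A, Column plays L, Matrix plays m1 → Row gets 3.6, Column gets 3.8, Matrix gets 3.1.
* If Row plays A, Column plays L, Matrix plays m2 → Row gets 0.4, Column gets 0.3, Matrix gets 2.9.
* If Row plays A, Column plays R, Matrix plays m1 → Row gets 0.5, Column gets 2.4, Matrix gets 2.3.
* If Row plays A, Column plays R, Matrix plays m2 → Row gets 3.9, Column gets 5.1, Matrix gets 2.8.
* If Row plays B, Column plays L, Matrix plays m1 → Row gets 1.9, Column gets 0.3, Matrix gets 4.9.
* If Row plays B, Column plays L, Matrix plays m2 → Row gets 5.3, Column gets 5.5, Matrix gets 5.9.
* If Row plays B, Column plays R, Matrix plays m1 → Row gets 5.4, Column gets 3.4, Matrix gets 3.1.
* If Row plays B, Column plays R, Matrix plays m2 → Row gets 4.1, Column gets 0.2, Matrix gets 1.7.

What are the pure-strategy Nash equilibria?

Row against (L, m1): payoffs 3.6, 1.9 → best response A.
Row against (L, m2): payoffs 0.4, 5.3 → best response B.
Row against (R, m1): payoffs 0.5, 5.4 → best response B.
Row against (R, m2): payoffs 3.9, 4.1 → best response B.
Column against (A, m1): payoffs 3.8, 2.4 → best response L.
Column against (A, m2): payoffs 0.3, 5.1 → best response R.
Column against (B, m1): payoffs 0.3, 3.4 → best response R.
Column against (B, m2): payoffs 5.5, 0.2 → best response L.
Matrix against (A, L): payoffs 3.1, 2.9 → best response m1.
Matrix against (A, R): payoffs 2.3, 2.8 → best response m2.
Matrix against (B, L): payoffs 4.9, 5.9 → best response m2.
Matrix against (B, R): payoffs 3.1, 1.7 → best response m1.
Mutual best responses: (A, L, m1); (B, L, m2); (B, R, m1).

Pure-strategy Nash equilibria: (A, L, m1); (B, L, m2); (B, R, m1)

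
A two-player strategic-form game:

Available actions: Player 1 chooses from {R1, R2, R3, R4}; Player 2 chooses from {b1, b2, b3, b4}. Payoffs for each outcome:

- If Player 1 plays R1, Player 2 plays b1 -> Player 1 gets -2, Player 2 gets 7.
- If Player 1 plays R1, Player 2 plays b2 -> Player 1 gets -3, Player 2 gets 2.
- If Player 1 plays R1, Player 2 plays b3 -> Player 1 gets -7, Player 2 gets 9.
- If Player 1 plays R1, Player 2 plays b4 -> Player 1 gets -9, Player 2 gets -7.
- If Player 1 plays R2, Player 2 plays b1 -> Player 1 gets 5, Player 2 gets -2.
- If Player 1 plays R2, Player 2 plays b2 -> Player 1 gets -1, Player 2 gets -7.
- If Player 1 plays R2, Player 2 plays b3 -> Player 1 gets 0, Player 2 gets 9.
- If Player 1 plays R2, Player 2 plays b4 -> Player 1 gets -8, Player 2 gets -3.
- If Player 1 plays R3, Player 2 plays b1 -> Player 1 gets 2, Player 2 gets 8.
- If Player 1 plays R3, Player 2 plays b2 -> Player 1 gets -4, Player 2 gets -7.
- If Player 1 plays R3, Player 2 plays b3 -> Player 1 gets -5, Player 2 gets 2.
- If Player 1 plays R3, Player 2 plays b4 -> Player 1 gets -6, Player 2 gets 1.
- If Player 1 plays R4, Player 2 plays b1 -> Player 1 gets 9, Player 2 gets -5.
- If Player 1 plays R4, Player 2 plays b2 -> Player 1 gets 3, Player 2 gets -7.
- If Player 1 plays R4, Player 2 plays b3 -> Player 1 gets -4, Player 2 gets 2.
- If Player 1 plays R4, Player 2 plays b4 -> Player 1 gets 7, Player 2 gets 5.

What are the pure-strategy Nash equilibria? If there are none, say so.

(R2, b3) and (R4, b4)

Player 1 against b1: payoffs -2, 5, 2, 9 → best response R4.
Player 1 against b2: payoffs -3, -1, -4, 3 → best response R4.
Player 1 against b3: payoffs -7, 0, -5, -4 → best response R2.
Player 1 against b4: payoffs -9, -8, -6, 7 → best response R4.
Player 2 against R1: payoffs 7, 2, 9, -7 → best response b3.
Player 2 against R2: payoffs -2, -7, 9, -3 → best response b3.
Player 2 against R3: payoffs 8, -7, 2, 1 → best response b1.
Player 2 against R4: payoffs -5, -7, 2, 5 → best response b4.
Mutual best responses: (R2, b3); (R4, b4).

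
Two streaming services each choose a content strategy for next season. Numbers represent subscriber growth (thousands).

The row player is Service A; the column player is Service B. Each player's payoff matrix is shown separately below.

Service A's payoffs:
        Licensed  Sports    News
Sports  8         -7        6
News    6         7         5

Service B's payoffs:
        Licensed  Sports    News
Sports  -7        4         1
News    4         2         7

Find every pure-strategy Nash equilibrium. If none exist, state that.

There is no pure-strategy Nash equilibrium.

Service A against Licensed: payoffs 8, 6 → best response Sports.
Service A against Sports: payoffs -7, 7 → best response News.
Service A against News: payoffs 6, 5 → best response Sports.
Service B against Sports: payoffs -7, 4, 1 → best response Sports.
Service B against News: payoffs 4, 2, 7 → best response News.
No profile is a mutual best response for all players.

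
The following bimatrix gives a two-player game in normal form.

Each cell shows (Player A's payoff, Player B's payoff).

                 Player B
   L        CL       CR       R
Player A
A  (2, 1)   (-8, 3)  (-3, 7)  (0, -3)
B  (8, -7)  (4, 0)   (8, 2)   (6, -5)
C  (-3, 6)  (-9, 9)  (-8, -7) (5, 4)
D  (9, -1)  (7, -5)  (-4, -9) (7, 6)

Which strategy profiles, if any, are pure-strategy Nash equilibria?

The pure Nash equilibria are (B, CR) and (D, R).

Player A against L: payoffs 2, 8, -3, 9 → best response D.
Player A against CL: payoffs -8, 4, -9, 7 → best response D.
Player A against CR: payoffs -3, 8, -8, -4 → best response B.
Player A against R: payoffs 0, 6, 5, 7 → best response D.
Player B against A: payoffs 1, 3, 7, -3 → best response CR.
Player B against B: payoffs -7, 0, 2, -5 → best response CR.
Player B against C: payoffs 6, 9, -7, 4 → best response CL.
Player B against D: payoffs -1, -5, -9, 6 → best response R.
Mutual best responses: (B, CR); (D, R).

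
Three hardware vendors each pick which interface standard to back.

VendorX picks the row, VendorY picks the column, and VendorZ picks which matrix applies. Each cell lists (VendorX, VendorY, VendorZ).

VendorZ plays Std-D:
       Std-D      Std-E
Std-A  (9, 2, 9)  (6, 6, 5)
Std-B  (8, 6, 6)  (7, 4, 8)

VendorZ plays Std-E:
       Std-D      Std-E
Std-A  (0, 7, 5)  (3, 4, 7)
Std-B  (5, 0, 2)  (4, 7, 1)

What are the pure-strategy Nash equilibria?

For each strategy profile, look for a profitable unilateral deviation.
(Std-A, Std-D, Std-D): VendorY can switch to Std-E (2 → 6). Not NE.
(Std-A, Std-D, Std-E): VendorX can switch to Std-B (0 → 5). Not NE.
(Std-A, Std-E, Std-D): VendorX can switch to Std-B (6 → 7). Not NE.
(Std-A, Std-E, Std-E): VendorX can switch to Std-B (3 → 4). Not NE.
(Std-B, Std-D, Std-D): VendorX can switch to Std-A (8 → 9). Not NE.
(Std-B, Std-D, Std-E): VendorY can switch to Std-E (0 → 7). Not NE.
(The remaining 2 profiles each have a profitable deviation by the same check.)

There is no pure-strategy Nash equilibrium.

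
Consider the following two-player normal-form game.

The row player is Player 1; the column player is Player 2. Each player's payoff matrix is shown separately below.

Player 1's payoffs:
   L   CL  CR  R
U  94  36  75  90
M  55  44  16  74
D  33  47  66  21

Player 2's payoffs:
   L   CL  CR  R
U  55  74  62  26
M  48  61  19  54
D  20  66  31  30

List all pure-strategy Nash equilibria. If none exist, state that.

(D, CL)

For each player, find the best response to each opponent profile; mutual best responses are the pure NE.
Player 1 against L: payoffs 94, 55, 33 → best response U.
Player 1 against CL: payoffs 36, 44, 47 → best response D.
Player 1 against CR: payoffs 75, 16, 66 → best response U.
Player 1 against R: payoffs 90, 74, 21 → best response U.
Player 2 against U: payoffs 55, 74, 62, 26 → best response CL.
Player 2 against M: payoffs 48, 61, 19, 54 → best response CL.
Player 2 against D: payoffs 20, 66, 31, 30 → best response CL.
Mutual best responses: (D, CL).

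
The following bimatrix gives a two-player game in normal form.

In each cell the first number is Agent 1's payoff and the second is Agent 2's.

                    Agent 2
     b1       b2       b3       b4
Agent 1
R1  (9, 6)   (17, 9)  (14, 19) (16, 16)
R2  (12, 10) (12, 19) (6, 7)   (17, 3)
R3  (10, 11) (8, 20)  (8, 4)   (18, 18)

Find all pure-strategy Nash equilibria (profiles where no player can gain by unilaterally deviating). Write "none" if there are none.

For each strategy profile, look for a profitable unilateral deviation.
(R1, b1): Agent 1 can switch to R2 (9 → 12). Not NE.
(R1, b2): Agent 2 can switch to b3 (9 → 19). Not NE.
(R1, b3): Agent 1 gets 14, best alternative 8; Agent 2 gets 19, best alternative 16. No profitable deviation — NE.
(R1, b4): Agent 1 can switch to R2 (16 → 17). Not NE.
(R2, b1): Agent 2 can switch to b2 (10 → 19). Not NE.
(R2, b2): Agent 1 can switch to R1 (12 → 17). Not NE.
(R2, b3): Agent 1 can switch to R1 (6 → 14). Not NE.
(R2, b4): Agent 1 can switch to R3 (17 → 18). Not NE.
(R3, b1): Agent 1 can switch to R2 (10 → 12). Not NE.
(R3, b2): Agent 1 can switch to R1 (8 → 17). Not NE.
(R3, b3): Agent 1 can switch to R1 (8 → 14). Not NE.
(The remaining 1 profile has a profitable deviation by the same check.)

(R1, b3)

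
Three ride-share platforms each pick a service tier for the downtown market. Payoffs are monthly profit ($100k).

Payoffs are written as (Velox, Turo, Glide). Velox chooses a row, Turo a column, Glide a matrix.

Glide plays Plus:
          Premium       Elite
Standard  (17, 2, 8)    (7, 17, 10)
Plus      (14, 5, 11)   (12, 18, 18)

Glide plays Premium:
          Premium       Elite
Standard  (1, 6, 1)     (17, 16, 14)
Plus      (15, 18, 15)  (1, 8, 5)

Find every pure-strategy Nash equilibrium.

Velox against (Premium, Plus): payoffs 17, 14 → best response Standard.
Velox against (Premium, Premium): payoffs 1, 15 → best response Plus.
Velox against (Elite, Plus): payoffs 7, 12 → best response Plus.
Velox against (Elite, Premium): payoffs 17, 1 → best response Standard.
Turo against (Standard, Plus): payoffs 2, 17 → best response Elite.
Turo against (Standard, Premium): payoffs 6, 16 → best response Elite.
Turo against (Plus, Plus): payoffs 5, 18 → best response Elite.
Turo against (Plus, Premium): payoffs 18, 8 → best response Premium.
Glide against (Standard, Premium): payoffs 8, 1 → best response Plus.
Glide against (Standard, Elite): payoffs 10, 14 → best response Premium.
Glide against (Plus, Premium): payoffs 11, 15 → best response Premium.
Glide against (Plus, Elite): payoffs 18, 5 → best response Plus.
Mutual best responses: (Standard, Elite, Premium); (Plus, Premium, Premium); (Plus, Elite, Plus).

(Standard, Elite, Premium) and (Plus, Premium, Premium) and (Plus, Elite, Plus)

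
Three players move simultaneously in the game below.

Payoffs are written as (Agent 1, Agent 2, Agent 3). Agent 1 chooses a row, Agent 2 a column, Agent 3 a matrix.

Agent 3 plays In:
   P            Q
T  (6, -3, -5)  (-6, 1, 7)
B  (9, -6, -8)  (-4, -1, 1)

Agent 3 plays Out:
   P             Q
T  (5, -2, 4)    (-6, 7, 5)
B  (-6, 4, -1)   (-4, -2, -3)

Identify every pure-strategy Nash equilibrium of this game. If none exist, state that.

Pure NE: (B, Q, In)

Agent 1 against (P, In): payoffs 6, 9 → best response B.
Agent 1 against (P, Out): payoffs 5, -6 → best response T.
Agent 1 against (Q, In): payoffs -6, -4 → best response B.
Agent 1 against (Q, Out): payoffs -6, -4 → best response B.
Agent 2 against (T, In): payoffs -3, 1 → best response Q.
Agent 2 against (T, Out): payoffs -2, 7 → best response Q.
Agent 2 against (B, In): payoffs -6, -1 → best response Q.
Agent 2 against (B, Out): payoffs 4, -2 → best response P.
Agent 3 against (T, P): payoffs -5, 4 → best response Out.
Agent 3 against (T, Q): payoffs 7, 5 → best response In.
Agent 3 against (B, P): payoffs -8, -1 → best response Out.
Agent 3 against (B, Q): payoffs 1, -3 → best response In.
Mutual best responses: (B, Q, In).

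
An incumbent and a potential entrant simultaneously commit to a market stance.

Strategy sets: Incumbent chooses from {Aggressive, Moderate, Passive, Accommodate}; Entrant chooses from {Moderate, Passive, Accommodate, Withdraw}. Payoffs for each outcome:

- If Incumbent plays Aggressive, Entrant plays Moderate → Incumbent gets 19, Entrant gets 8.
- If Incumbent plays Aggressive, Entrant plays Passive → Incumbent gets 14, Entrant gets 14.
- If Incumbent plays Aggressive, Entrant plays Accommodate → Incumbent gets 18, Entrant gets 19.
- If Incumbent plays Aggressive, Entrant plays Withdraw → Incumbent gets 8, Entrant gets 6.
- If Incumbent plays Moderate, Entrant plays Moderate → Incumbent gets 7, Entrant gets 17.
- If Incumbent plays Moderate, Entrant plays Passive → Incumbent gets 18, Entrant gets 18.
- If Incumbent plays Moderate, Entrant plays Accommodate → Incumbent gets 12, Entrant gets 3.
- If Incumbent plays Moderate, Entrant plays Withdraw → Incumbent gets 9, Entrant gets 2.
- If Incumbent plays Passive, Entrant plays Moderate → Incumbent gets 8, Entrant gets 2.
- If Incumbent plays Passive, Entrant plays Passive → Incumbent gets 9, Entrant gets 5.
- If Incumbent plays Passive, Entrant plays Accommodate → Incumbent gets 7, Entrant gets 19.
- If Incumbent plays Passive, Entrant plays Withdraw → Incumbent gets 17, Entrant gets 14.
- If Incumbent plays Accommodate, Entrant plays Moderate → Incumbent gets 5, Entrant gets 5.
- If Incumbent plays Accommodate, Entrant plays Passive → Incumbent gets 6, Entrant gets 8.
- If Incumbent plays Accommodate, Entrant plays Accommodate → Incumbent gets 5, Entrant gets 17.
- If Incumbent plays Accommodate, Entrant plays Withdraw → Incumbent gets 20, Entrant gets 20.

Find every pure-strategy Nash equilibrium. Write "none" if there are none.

For each strategy profile, look for a profitable unilateral deviation.
(Aggressive, Moderate): Entrant can switch to Passive (8 → 14). Not NE.
(Aggressive, Passive): Incumbent can switch to Moderate (14 → 18). Not NE.
(Aggressive, Accommodate): Incumbent gets 18, best alternative 12; Entrant gets 19, best alternative 14. No profitable deviation — NE.
(Aggressive, Withdraw): Incumbent can switch to Moderate (8 → 9). Not NE.
(Moderate, Moderate): Incumbent can switch to Aggressive (7 → 19). Not NE.
(Moderate, Passive): Incumbent gets 18, best alternative 14; Entrant gets 18, best alternative 17. No profitable deviation — NE.
(Moderate, Accommodate): Incumbent can switch to Aggressive (12 → 18). Not NE.
(Moderate, Withdraw): Incumbent can switch to Passive (9 → 17). Not NE.
(Passive, Moderate): Incumbent can switch to Aggressive (8 → 19). Not NE.
(Passive, Passive): Incumbent can switch to Aggressive (9 → 14). Not NE.
(Passive, Accommodate): Incumbent can switch to Aggressive (7 → 18). Not NE.
(Passive, Withdraw): Incumbent can switch to Accommodate (17 → 20). Not NE.
(Accommodate, Moderate): Incumbent can switch to Aggressive (5 → 19). Not NE.
(Accommodate, Passive): Incumbent can switch to Aggressive (6 → 14). Not NE.
(Accommodate, Withdraw): Incumbent gets 20, best alternative 17; Entrant gets 20, best alternative 17. No profitable deviation — NE.
(The remaining 1 profile has a profitable deviation by the same check.)

Pure-strategy Nash equilibria: (Aggressive, Accommodate), (Moderate, Passive), (Accommodate, Withdraw)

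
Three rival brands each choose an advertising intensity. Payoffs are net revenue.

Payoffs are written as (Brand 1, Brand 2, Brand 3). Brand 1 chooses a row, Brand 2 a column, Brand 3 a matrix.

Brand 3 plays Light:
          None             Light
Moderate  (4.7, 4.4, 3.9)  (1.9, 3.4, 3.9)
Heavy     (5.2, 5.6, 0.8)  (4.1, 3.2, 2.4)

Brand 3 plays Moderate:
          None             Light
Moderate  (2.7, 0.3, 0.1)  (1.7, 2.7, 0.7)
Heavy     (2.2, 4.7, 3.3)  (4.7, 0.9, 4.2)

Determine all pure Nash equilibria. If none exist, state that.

This game has no pure Nash equilibrium.

Brand 1 against (None, Light): payoffs 4.7, 5.2 → best response Heavy.
Brand 1 against (None, Moderate): payoffs 2.7, 2.2 → best response Moderate.
Brand 1 against (Light, Light): payoffs 1.9, 4.1 → best response Heavy.
Brand 1 against (Light, Moderate): payoffs 1.7, 4.7 → best response Heavy.
Brand 2 against (Moderate, Light): payoffs 4.4, 3.4 → best response None.
Brand 2 against (Moderate, Moderate): payoffs 0.3, 2.7 → best response Light.
Brand 2 against (Heavy, Light): payoffs 5.6, 3.2 → best response None.
Brand 2 against (Heavy, Moderate): payoffs 4.7, 0.9 → best response None.
Brand 3 against (Moderate, None): payoffs 3.9, 0.1 → best response Light.
Brand 3 against (Moderate, Light): payoffs 3.9, 0.7 → best response Light.
Brand 3 against (Heavy, None): payoffs 0.8, 3.3 → best response Moderate.
Brand 3 against (Heavy, Light): payoffs 2.4, 4.2 → best response Moderate.
No profile is a mutual best response for all players.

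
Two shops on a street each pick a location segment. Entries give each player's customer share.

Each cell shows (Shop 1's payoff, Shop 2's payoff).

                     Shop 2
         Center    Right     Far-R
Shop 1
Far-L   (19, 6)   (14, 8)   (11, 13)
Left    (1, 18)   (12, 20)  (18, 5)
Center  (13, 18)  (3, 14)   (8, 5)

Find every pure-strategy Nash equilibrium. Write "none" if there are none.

Shop 1 against Center: payoffs 19, 1, 13 → best response Far-L.
Shop 1 against Right: payoffs 14, 12, 3 → best response Far-L.
Shop 1 against Far-R: payoffs 11, 18, 8 → best response Left.
Shop 2 against Far-L: payoffs 6, 8, 13 → best response Far-R.
Shop 2 against Left: payoffs 18, 20, 5 → best response Right.
Shop 2 against Center: payoffs 18, 14, 5 → best response Center.
No profile is a mutual best response for all players.

There is no pure-strategy Nash equilibrium.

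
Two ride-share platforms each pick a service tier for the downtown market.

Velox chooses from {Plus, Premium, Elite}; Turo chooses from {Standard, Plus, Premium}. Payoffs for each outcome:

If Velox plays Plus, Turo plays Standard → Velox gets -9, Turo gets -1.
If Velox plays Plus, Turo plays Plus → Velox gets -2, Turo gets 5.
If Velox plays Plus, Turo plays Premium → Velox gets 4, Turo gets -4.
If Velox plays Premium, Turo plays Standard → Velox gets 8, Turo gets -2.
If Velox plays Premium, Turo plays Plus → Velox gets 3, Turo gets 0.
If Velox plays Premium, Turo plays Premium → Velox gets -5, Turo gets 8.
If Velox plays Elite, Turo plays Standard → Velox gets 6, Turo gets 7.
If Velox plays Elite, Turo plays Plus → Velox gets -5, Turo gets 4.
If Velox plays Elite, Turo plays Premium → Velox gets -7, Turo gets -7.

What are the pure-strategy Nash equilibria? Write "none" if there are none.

Velox against Standard: payoffs -9, 8, 6 → best response Premium.
Velox against Plus: payoffs -2, 3, -5 → best response Premium.
Velox against Premium: payoffs 4, -5, -7 → best response Plus.
Turo against Plus: payoffs -1, 5, -4 → best response Plus.
Turo against Premium: payoffs -2, 0, 8 → best response Premium.
Turo against Elite: payoffs 7, 4, -7 → best response Standard.
No profile is a mutual best response for all players.

There is no pure-strategy Nash equilibrium.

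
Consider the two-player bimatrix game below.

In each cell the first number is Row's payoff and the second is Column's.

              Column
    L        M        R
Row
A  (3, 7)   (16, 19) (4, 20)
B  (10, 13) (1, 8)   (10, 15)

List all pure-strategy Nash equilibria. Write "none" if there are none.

Pure NE: (B, R)

Row against L: payoffs 3, 10 → best response B.
Row against M: payoffs 16, 1 → best response A.
Row against R: payoffs 4, 10 → best response B.
Column against A: payoffs 7, 19, 20 → best response R.
Column against B: payoffs 13, 8, 15 → best response R.
Mutual best responses: (B, R).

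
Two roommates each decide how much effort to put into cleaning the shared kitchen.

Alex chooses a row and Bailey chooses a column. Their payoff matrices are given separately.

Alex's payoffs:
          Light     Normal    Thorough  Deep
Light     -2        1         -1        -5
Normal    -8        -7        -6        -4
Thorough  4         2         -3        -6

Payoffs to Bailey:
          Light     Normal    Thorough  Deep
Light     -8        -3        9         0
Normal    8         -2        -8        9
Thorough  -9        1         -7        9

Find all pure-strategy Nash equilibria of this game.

(Light, Thorough), (Normal, Deep)

(Light, Light): Alex can switch to Thorough (-2 → 4). Not NE.
(Light, Normal): Alex can switch to Thorough (1 → 2). Not NE.
(Light, Thorough): Alex gets -1, best alternative -3; Bailey gets 9, best alternative 0. No profitable deviation — NE.
(Light, Deep): Alex can switch to Normal (-5 → -4). Not NE.
(Normal, Light): Alex can switch to Light (-8 → -2). Not NE.
(Normal, Normal): Alex can switch to Light (-7 → 1). Not NE.
(Normal, Thorough): Alex can switch to Light (-6 → -1). Not NE.
(Normal, Deep): Alex gets -4, best alternative -5; Bailey gets 9, best alternative 8. No profitable deviation — NE.
(Thorough, Light): Bailey can switch to Normal (-9 → 1). Not NE.
(Thorough, Normal): Bailey can switch to Deep (1 → 9). Not NE.
(Thorough, Thorough): Alex can switch to Light (-3 → -1). Not NE.
(Thorough, Deep): Alex can switch to Light (-6 → -5). Not NE.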